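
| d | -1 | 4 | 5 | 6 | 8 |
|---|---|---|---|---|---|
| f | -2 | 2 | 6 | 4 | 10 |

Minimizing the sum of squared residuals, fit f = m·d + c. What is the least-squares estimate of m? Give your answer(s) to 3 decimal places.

m = 1.239

Forming AᵀA = [[142, 22]; [22, 5]] and Aᵀf = [144, 20]ᵀ gives AᵀA·[m, c]ᵀ = Aᵀf.
Determinant 142·5 − 22² = 226.
m = (144·5 − 22·20)/226 = 140/113; c = (142·20 − 22·144)/226 = -164/113.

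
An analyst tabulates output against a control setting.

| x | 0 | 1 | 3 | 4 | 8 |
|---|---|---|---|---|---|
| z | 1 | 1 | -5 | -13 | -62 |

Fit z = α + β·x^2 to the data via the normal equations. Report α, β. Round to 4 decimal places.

Compute the Gram sums: Σ1 = 5, Σx^2 = 90, Σx^2·x^2 = 4434.
And Σz = -78, Σx^2·z = -4220.
Eliminating β: 4434·(row 1) − 90·(row 2) gives 14070·α = 4434·(-78) − 90·(-4220) = 33948, so α = 5658/2345.
Then β = ((-4220) − 90·(5658/2345))/4434 = -1408/1407.

α = 2.4128, β = -1.0007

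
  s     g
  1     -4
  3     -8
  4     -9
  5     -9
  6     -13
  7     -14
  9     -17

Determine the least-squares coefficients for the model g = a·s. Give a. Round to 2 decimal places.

Forming XᵀX = [[217]] and Xᵀg = [-438]ᵀ gives XᵀX·[a]ᵀ = Xᵀg.
a = (-438)/217 = -2.01843.

a = -2.02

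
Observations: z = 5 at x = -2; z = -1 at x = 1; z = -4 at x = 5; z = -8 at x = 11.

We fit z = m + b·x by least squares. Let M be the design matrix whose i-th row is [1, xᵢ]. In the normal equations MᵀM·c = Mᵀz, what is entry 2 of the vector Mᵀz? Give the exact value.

-119

Entry 2 ↔ basis x, so (Mᵀz)_{2} = Σᵢ (x)·zᵢ = (-2)·(5) + (1)·(-1) + (5)·(-4) + (11)·(-8) = -119.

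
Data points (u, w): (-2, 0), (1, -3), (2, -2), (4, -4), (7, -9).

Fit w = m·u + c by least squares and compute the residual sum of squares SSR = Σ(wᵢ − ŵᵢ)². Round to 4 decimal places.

SSR = 4.6726

Sums needed: Σu·u = 74, Σu = 12, Σ1 = 5.
Right-hand side: Σu·w = -86, Σw = -18.
AᵀA·[m, c]ᵀ = Aᵀw becomes [[74, 12]; [12, 5]]·[m, c]ᵀ = [-86, -18]ᵀ.
det = 74·5 − 12² = 226.
m = ((-86)·5 − 12·(-18))/226 = -107/113; c = (74·(-18) − 12·(-86))/226 = -150/113.
Residuals: -64/113, -82/113, 138/113, 126/113, -118/113; SSR = 528/113.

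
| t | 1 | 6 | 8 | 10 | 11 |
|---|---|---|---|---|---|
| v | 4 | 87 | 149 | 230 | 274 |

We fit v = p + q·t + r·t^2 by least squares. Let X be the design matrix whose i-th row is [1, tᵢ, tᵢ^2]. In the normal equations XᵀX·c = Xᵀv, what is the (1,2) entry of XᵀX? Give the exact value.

36

Row 1 ↔ basis 1, column 2 ↔ basis t, so (XᵀX)_{1,2} = Σᵢ t = (1)·(1) + (1)·(6) + (1)·(8) + (1)·(10) + (1)·(11) = 36.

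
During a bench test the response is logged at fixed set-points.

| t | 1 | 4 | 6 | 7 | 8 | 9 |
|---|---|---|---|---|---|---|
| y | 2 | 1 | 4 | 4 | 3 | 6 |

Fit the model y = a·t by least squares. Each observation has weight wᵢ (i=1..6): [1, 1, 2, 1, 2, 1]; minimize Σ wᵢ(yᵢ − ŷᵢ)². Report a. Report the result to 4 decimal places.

From the data, Σwᵢ·t·t = 347.
And Σwᵢ·t·y = 184.
Hence a = 184 / 347 ≈ 0.530259.

a = 0.5303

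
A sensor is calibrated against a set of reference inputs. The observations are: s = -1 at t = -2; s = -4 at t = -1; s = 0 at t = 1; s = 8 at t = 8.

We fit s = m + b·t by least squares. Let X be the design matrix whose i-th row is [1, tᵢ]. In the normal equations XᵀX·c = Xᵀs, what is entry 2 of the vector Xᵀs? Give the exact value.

Entry 2 ↔ basis t, so (Xᵀs)_{2} = Σᵢ (t)·sᵢ = (-2)·(-1) + (-1)·(-4) + (1)·(0) + (8)·(8) = 70.

70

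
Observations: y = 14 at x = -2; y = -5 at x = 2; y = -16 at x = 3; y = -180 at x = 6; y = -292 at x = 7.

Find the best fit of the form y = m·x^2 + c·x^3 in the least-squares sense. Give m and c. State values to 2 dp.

MᵀM·[m, c]ᵀ = Mᵀy reads: 3810·m + 24826·c = -20896;  24826·m + 165162·c = -139620.
(Σx^2·x^2 = 3810, Σx^2·x^3 = 24826, Σx^3·x^3 = 165162, Σx^2·y = -20896, Σx^3·y = -139620.)
Δ = 3810·165162 − 24826² = 12936944.
m = ((-20896)·165162 − 24826·(-139620))/12936944 = 1872621/1617118; c = (3810·(-139620) − 24826·(-20896))/12936944 = -1648513/1617118.

m = 1.16, c = -1.02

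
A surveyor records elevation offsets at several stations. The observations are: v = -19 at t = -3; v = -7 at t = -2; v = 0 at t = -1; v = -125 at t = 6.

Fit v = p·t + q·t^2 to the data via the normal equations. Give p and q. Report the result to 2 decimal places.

p = -2.70, q = -3.02

Forming AᵀA = [[50, 180]; [180, 1394]] and Aᵀv = [-679, -4699]ᵀ gives AᵀA·[p, q]ᵀ = Aᵀv.
det = 50·1394 − 180² = 37300.
p = ((-679)·1394 − 180·(-4699))/37300 = -50353/18650; q = (50·(-4699) − 180·(-679))/37300 = -11273/3730.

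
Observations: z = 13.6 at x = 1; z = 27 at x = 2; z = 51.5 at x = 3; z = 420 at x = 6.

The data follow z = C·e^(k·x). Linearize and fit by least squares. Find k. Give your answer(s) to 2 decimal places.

k = 0.69

Linearized form: ln z = k·x + ln C. From the 4 transformed points,
Sums: Σx = 12.0000, Σ(x)² = 50.0000, Σln z = 15.8877, Σx·ln z = 57.2680.
Normal system: [[50.0000, 12.0000]; [12.0000, 4]]·[k, ln C]ᵀ = [57.2680, 15.8877]ᵀ.
Slope k = (n·Σx·ln z − Σx·Σln z)/(n·Σ(x)² − (Σx)²) = (4·57.2680 − 12.0000·15.8877)/56.0000 = 0.68606; ln C = (Σln z − k·Σx)/n = 1.91377.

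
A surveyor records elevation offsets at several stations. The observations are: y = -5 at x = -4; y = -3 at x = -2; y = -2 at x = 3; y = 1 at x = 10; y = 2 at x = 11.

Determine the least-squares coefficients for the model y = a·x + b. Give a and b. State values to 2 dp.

a = 0.42, b = -2.90

Entries of MᵀM: Σx·x = 250, Σx = 18, Σ1 = 5.
Right-hand side: Σx·y = 52, Σy = -7.
det = 250·5 − 18² = 926.
a = (52·5 − 18·(-7))/926 = 193/463; b = (250·(-7) − 18·52)/926 = -1343/463.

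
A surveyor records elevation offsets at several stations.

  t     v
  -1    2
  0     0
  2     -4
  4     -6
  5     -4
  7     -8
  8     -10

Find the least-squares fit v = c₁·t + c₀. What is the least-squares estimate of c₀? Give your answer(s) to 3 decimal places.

Normal-equation sums: Σt·t = 159, Σt = 25, Σ1 = 7.
Right-hand side: Σt·v = -190, Σv = -30.
So AᵀA·[c₁, c₀]ᵀ = Aᵀv: [[159, 25]; [25, 7]]·[c₁, c₀]ᵀ = [-190, -30]ᵀ.
Eliminating c₀: 7·(row 1) − 25·(row 2) gives 488·c₁ = 7·(-190) − 25·(-30) = -580, so c₁ = -145/122.
Then c₀ = ((-30) − 25·(-145/122))/7 = -5/122.

c₀ = -0.041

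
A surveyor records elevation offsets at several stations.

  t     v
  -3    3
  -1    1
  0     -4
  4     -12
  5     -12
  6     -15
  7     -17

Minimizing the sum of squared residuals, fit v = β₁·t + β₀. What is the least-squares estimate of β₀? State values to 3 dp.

β₀ = -2.755

The normal equations are: 136·β₁ + 18·β₀ = -327;  18·β₁ + 7·β₀ = -56.
(Σt·t = 136, Σt = 18, Σ1 = 7, Σt·v = -327, Σv = -56.)
Eliminating β₀: 7·(row 1) − 18·(row 2) gives 628·β₁ = 7·(-327) − 18·(-56) = -1281, so β₁ = -1281/628.
Then β₀ = ((-56) − 18·(-1281/628))/7 = -865/314.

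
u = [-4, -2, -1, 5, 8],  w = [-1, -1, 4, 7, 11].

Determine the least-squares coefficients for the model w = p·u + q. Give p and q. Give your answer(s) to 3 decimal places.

p = 0.982, q = 2.821

Sums needed: Σu·u = 110, Σu = 6, Σ1 = 5.
And Σu·w = 125, Σw = 20.
det = 110·5 − 6² = 514.
p = (125·5 − 6·20)/514 = 505/514; q = (110·20 − 6·125)/514 = 725/257.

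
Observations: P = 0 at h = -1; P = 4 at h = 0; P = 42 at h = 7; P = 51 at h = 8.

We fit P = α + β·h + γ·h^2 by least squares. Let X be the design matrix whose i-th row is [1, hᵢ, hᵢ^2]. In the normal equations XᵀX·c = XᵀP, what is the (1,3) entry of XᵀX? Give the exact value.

114

Row 1 ↔ basis 1, column 3 ↔ basis h^2, so (XᵀX)_{1,3} = Σᵢ h^2 = (1)·(1) + (1)·(0) + (1)·(49) + (1)·(64) = 114.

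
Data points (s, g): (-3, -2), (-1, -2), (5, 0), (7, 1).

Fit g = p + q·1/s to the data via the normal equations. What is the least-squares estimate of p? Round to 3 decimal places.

p = -0.198

MᵀM·[p, q]ᵀ = Mᵀg reads: 4·p + (-104/105)·q = -3;  (-104/105)·p + (12916/11025)·q = 59/21.
Eliminating q: (12916/11025)·(row 1) − (-104/105)·(row 2) gives (13616/3675)·p = (12916/11025)·(-3) − (-104/105)·(59/21) = -8068/11025, so p = -2017/10212.
Then q = ((59/21) − (-104/105)·(-2017/10212))/(12916/11025) = 7595/3404.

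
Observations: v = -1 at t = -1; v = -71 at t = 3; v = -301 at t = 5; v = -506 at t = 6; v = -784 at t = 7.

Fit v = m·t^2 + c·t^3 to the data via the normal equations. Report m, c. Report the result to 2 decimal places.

m = -2.09, c = -1.99

Entries of AᵀA: Σt^2·t^2 = 4404, Σt^2·t^3 = 27950, Σt^3·t^3 = 180660.
For Aᵀv: Σt^2·v = -64797, Σt^3·v = -417749.
AᵀA·[m, c]ᵀ = Aᵀv becomes [[4404, 27950]; [27950, 180660]]·[m, c]ᵀ = [-64797, -417749]ᵀ.
det = 4404·180660 − 27950² = 14424140.
m = ((-64797)·180660 − 27950·(-417749))/14424140 = -3014147/1442414; c = (4404·(-417749) − 27950·(-64797))/14424140 = -14345223/7212070.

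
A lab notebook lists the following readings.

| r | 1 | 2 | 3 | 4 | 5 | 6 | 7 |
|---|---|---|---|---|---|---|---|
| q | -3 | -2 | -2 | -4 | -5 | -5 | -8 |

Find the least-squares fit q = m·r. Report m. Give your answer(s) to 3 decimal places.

Sums needed: Σr·r = 140.
Right-hand side: Σr·q = -140.
So AᵀA·[m]ᵀ = Aᵀq: [[140]]·[m]ᵀ = [-140]ᵀ.
m = (-140)/140 = -1.

m = -1.000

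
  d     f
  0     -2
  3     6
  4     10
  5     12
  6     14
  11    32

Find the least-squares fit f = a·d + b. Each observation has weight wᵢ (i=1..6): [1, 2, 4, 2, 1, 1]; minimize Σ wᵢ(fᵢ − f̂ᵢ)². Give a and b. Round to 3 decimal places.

a = 3.075, b = -2.787

From the data, Σwᵢ·d·d = 289, Σwᵢ·d = 49, Σwᵢ·1 = 11.
Moment sums: Σwᵢ·d·f = 752, Σwᵢ·f = 120.
Normal equations: [[289, 49]; [49, 11]]·[a, b]ᵀ = [752, 120]ᵀ.
Eliminating b: 11·(row 1) − 49·(row 2) gives 778·a = 11·752 − 49·120 = 2392, so a = 1196/389.
Then b = (120 − 49·(1196/389))/11 = -1084/389.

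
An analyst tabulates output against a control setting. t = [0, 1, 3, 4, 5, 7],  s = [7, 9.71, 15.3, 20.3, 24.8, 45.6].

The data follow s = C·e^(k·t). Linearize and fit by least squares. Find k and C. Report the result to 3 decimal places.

Linearized form: ln s = k·t + ln C. From the 6 transformed points,
XᵀX = [[100.0000, 20.0000]; [20.0000, 6]], rhs = [65.2928, 16.9883]ᵀ  (here Σt = 20.0000, Σ(t)² = 100.0000, Σln s = 16.9883, Σt·ln s = 65.2928).
Slope k = (n·Σt·ln s − Σt·Σln s)/(n·Σ(t)² − (Σt)²) = (6·65.2928 − 20.0000·16.9883)/200.0000 = 0.25995; ln C = (Σln s − k·Σt)/n = 1.96487, so C = exp(1.96487) = 7.13398.

k = 0.260, C = 7.134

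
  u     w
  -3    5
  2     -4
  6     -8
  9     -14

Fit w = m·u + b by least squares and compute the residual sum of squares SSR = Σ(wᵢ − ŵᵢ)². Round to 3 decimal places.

SSR = 2.451

Normal-equation sums: Σu·u = 130, Σu = 14, Σ1 = 4.
And Σu·w = -197, Σw = -21.
det = 130·4 − 14² = 324.
m = ((-197)·4 − 14·(-21))/324 = -247/162; b = (130·(-21) − 14·(-197))/324 = 7/81.
Residuals: 55/162, -28/27, 86/81, -59/162; SSR = 397/162.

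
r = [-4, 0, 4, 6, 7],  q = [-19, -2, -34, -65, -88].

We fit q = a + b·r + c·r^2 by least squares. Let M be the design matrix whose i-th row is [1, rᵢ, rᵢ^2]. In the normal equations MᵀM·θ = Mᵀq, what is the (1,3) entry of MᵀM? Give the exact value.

Row 1 ↔ basis 1, column 3 ↔ basis r^2, so (MᵀM)_{1,3} = Σᵢ r^2 = (1)·(16) + (1)·(0) + (1)·(16) + (1)·(36) + (1)·(49) = 117.

117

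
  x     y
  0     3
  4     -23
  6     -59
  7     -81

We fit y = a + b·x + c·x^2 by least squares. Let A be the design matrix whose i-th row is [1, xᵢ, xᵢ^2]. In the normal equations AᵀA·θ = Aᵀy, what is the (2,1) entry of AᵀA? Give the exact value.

Row 2 ↔ basis x, column 1 ↔ basis 1, so (AᵀA)_{2,1} = Σᵢ x = (0)·(1) + (4)·(1) + (6)·(1) + (7)·(1) = 17.

17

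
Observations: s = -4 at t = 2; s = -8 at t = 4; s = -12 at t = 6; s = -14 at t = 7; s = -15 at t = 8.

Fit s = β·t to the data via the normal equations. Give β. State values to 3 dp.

β = -1.953

Forming MᵀM = [[169]] and Mᵀs = [-330]ᵀ gives MᵀM·[β]ᵀ = Mᵀs.
β = (-330)/169 = -1.95266.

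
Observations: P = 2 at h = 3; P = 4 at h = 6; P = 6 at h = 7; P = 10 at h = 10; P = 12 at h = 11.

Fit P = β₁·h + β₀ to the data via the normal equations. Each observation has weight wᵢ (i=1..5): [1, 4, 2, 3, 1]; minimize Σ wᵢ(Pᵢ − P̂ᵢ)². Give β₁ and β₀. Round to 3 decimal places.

Setting ∂/∂β₁ … = 0 gives: 672·β₁ + 82·β₀ = 618;  82·β₁ + 11·β₀ = 72.
Eliminating β₀: 11·(row 1) − 82·(row 2) gives 668·β₁ = 11·618 − 82·72 = 894, so β₁ = 447/334.
Then β₀ = (72 − 82·(447/334))/11 = -573/167.

β₁ = 1.338, β₀ = -3.431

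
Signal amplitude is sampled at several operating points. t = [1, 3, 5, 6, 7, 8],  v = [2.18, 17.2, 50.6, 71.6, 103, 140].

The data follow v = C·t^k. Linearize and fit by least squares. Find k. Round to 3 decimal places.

Linearized form: ln v = k·ln t + ln C. From the 6 transformed points,
Over the data: Σln t = 8.5252, Σ(ln t)² = 15.1183, Σln v = 21.3957, Σln t·ln v = 36.3882.
Normal system: [[15.1183, 8.5252]; [8.5252, 6]]·[k, ln C]ᵀ = [36.3882, 21.3957]ᵀ.
Δ = 15.1183·6 − (8.5252)² = 18.0313; k = (36.3882·6 − 8.5252·21.3957)/18.0313 = 1.99252, ln C = (15.1183·21.3957 − 8.5252·36.3882)/18.0313 = 0.73484.

k = 1.993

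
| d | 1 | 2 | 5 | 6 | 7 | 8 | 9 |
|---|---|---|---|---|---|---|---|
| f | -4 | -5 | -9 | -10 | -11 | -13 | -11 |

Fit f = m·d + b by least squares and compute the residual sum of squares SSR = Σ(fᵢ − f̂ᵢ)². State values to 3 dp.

From the data, Σd·d = 260, Σd = 38, Σ1 = 7.
And Σd·f = -399, Σf = -63.
Eliminating b: 7·(row 1) − 38·(row 2) gives 376·m = 7·(-399) − 38·(-63) = -399, so m = -399/376.
Then b = ((-63) − 38·(-399/376))/7 = -609/188.
Residuals: 113/376, 17/47, -171/376, -37/94, -125/376, -239/188, 673/376; SSR = 2073/376.

SSR = 5.513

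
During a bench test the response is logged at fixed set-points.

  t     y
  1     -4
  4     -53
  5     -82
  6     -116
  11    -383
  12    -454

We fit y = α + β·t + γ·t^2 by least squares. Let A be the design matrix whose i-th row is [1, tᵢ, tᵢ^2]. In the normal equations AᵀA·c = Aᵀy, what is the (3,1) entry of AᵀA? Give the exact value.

343

Row 3 ↔ basis t^2, column 1 ↔ basis 1, so (AᵀA)_{3,1} = Σᵢ t^2 = (1)·(1) + (16)·(1) + (25)·(1) + (36)·(1) + (121)·(1) + (144)·(1) = 343.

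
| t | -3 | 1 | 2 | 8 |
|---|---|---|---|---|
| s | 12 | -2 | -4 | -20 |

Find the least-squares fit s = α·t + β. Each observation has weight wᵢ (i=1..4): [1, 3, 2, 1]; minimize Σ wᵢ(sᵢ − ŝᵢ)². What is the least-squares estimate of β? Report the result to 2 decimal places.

β = 1.73

The normal system AᵀWA·[α, β]ᵀ = AᵀWs is [[84, 12]; [12, 7]]·[α, β]ᵀ = [-218, -22]ᵀ.
Δ = 84·7 − 12² = 444.
α = ((-218)·7 − 12·(-22))/444 = -631/222; β = (84·(-22) − 12·(-218))/444 = 64/37.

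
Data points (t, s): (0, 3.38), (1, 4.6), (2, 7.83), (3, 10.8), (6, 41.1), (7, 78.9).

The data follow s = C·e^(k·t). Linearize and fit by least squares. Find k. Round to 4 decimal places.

Linearized form: ln s = k·t + ln C. From the 6 transformed points,
AᵀA = [[99.0000, 19.0000]; [19.0000, 6]], rhs = [65.6539, 15.2656]ᵀ  (here Σt = 19.0000, Σ(t)² = 99.0000, Σln s = 15.2656, Σt·ln s = 65.6539).
Solving (det = 233.0000): k = 0.44582, ln C = 1.13250.

k = 0.4458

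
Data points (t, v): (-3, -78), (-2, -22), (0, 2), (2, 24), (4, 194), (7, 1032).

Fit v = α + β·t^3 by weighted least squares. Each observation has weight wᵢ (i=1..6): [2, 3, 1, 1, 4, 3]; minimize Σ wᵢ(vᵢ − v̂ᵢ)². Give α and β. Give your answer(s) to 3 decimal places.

Compute the Gram sums: Σwᵢ·1 = 14, Σwᵢ·t^3 = 1215, Σwᵢ·t^3·t^3 = 371045.
And Σwᵢ·v = 3676, Σwᵢ·t^3·v = 1116524.
Normal equations: [[14, 1215]; [1215, 371045]]·[α, β]ᵀ = [3676, 1116524]ᵀ.
Eliminating β: 371045·(row 1) − 1215·(row 2) gives 3718405·α = 371045·3676 − 1215·1116524 = 7384760, so α = 1476952/743681.
Then β = (1116524 − 1215·(1476952/743681))/371045 = 11164996/3718405.

α = 1.986, β = 3.003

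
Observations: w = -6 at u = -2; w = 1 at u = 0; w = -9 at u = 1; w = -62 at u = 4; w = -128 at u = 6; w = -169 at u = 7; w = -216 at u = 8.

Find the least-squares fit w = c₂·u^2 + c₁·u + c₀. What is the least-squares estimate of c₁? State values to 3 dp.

The normal system XᵀX·[c₂, c₁, c₀]ᵀ = Xᵀw is [[8066, 1128, 170]; [1128, 170, 24]; [170, 24, 7]]·[c₂, c₁, c₀]ᵀ = [-27738, -3924, -589]ᵀ.
Row-reducing yields c₂ = -245114/84329, c₁ = -307686/84329, c₀ = -87991/84329.

c₁ = -3.649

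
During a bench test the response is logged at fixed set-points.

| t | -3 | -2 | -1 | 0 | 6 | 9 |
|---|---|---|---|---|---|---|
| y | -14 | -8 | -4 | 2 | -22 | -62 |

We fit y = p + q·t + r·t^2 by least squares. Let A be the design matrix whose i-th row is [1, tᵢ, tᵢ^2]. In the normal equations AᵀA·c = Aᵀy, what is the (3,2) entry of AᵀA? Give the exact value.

Row 3 ↔ basis t^2, column 2 ↔ basis t, so (AᵀA)_{3,2} = Σᵢ (t^2)·(t) = (9)·(-3) + (4)·(-2) + (1)·(-1) + (0)·(0) + (36)·(6) + (81)·(9) = 909.

909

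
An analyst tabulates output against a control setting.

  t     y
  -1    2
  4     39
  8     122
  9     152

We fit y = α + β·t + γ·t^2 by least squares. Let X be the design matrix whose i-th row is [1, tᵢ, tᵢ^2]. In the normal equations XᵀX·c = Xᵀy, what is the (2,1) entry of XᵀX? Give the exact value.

20

Row 2 ↔ basis t, column 1 ↔ basis 1, so (XᵀX)_{2,1} = Σᵢ t = (-1)·(1) + (4)·(1) + (8)·(1) + (9)·(1) = 20.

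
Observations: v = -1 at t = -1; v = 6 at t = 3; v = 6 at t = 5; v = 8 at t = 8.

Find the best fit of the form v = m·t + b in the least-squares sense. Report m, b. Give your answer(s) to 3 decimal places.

Forming AᵀA = [[99, 15]; [15, 4]] and Aᵀv = [113, 19]ᵀ gives AᵀA·[m, b]ᵀ = Aᵀv.
Eliminating b: 4·(row 1) − 15·(row 2) gives 171·m = 4·113 − 15·19 = 167, so m = 167/171.
Then b = (19 − 15·(167/171))/4 = 62/57.

m = 0.977, b = 1.088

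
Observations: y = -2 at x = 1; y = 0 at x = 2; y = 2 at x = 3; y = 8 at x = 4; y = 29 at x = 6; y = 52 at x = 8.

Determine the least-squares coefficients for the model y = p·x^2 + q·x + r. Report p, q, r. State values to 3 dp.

From the data, Σx^2·x^2 = 5746, Σx^2·x = 828, Σx^2 = 130, Σx·x = 130, Σx = 24, Σ1 = 6.
Right-hand side: Σx^2·y = 4516, Σx·y = 626, Σy = 89.
So MᵀM·[p, q, r]ᵀ = Mᵀy: [[5746, 828, 130]; [828, 130, 24]; [130, 24, 6]]·[p, q, r]ᵀ = [4516, 626, 89]ᵀ.
Row-reducing yields p = 7231/7100, q = -4561/3550, r = -14867/7100.

p = 1.018, q = -1.285, r = -2.094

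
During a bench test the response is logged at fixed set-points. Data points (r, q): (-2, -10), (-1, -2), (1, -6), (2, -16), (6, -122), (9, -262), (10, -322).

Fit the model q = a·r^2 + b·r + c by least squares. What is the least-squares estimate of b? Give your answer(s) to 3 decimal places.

b = -1.819

The normal system MᵀM·[a, b, c]ᵀ = Mᵀq is [[17891, 1945, 227]; [1945, 227, 25]; [227, 25, 7]]·[a, b, c]ᵀ = [-57926, -6326, -740]ᵀ.
Inverting the 3×3 Gram matrix, [a, b, c]ᵀ = [-15461/5109, -18589/10218, -3681/3406]ᵀ.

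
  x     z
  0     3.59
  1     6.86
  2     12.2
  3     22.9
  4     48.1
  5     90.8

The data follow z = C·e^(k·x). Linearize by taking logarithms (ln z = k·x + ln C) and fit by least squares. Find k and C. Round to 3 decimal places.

k = 0.646, C = 3.503

With ln zᵢ as the transformed response and xᵢ as the regressor:
Σx = 15.0000, Σ(x)² = 55.0000, Σln z = 17.2184, Σx·ln z = 54.3584.
Normal system: [[55.0000, 15.0000]; [15.0000, 6]]·[k, ln C]ᵀ = [54.3584, 17.2184]ᵀ.
Slope k = (n·Σx·ln z − Σx·Σln z)/(n·Σ(x)² − (Σx)²) = (6·54.3584 − 15.0000·17.2184)/105.0000 = 0.64643; ln C = (Σln z − k·Σx)/n = 1.25366, so C = exp(1.25366) = 3.50314.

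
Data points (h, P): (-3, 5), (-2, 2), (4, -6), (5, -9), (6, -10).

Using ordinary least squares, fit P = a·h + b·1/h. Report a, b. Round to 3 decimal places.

From the data, Σh·h = 90, Σh·1/h = 5, Σ1/h·1/h = 1769/3600.
And Σh·P = -148, Σ1/h·P = -229/30.
Eliminating b: (1769/3600)·(row 1) − 5·(row 2) gives (769/40)·a = (1769/3600)·(-148) − 5·(-229/30) = -31103/900, so a = -62206/34605.
Then b = ((-229/30) − 5·(-62206/34605))/(1769/3600) = 2120/769.

a = -1.798, b = 2.757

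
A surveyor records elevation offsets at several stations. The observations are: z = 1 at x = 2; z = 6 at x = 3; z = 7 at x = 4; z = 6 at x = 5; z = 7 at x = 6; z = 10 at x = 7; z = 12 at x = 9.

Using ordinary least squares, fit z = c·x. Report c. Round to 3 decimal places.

c = 1.355

Compute the Gram sums: Σx·x = 220.
Right-hand side: Σx·z = 298.
AᵀA·[c]ᵀ = Aᵀz becomes [[220]]·[c]ᵀ = [298]ᵀ.
Hence c = 298 / 220 ≈ 1.35455.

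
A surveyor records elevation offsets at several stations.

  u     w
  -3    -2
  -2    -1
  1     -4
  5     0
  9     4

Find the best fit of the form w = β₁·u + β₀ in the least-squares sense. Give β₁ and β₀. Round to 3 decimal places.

The normal system AᵀA·[β₁, β₀]ᵀ = Aᵀw is [[120, 10]; [10, 5]]·[β₁, β₀]ᵀ = [40, -3]ᵀ.
det = 120·5 − 10² = 500.
β₁ = (40·5 − 10·(-3))/500 = 23/50; β₀ = (120·(-3) − 10·40)/500 = -38/25.

β₁ = 0.460, β₀ = -1.520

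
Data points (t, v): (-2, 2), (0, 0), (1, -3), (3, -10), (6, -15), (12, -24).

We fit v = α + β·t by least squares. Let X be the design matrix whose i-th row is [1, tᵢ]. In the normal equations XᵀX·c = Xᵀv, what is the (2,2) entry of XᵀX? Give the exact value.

194

Row 2 ↔ basis t, column 2 ↔ basis t, so (XᵀX)_{2,2} = Σᵢ (t)·(t) = (-2)·(-2) + (0)·(0) + (1)·(1) + (3)·(3) + (6)·(6) + (12)·(12) = 194.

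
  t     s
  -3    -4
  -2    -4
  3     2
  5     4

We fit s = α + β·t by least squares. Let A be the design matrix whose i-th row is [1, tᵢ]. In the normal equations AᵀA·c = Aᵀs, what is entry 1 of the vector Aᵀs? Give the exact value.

-2

Entry 1 ↔ basis 1, so (Aᵀs)_{1} = Σᵢ sᵢ = (1)·(-4) + (1)·(-4) + (1)·(2) + (1)·(4) = -2.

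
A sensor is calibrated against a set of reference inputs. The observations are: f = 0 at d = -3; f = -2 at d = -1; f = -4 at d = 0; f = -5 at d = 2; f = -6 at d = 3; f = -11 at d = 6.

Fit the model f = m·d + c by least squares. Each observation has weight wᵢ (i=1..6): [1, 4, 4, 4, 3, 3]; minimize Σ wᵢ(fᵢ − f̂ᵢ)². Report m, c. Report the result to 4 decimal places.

m = -1.1732, c = -3.2710

From the data, Σwᵢ·d·d = 164, Σwᵢ·d = 28, Σwᵢ·1 = 19.
And Σwᵢ·d·f = -284, Σwᵢ·f = -95.
Determinant 164·19 − 28² = 2332.
m = ((-284)·19 − 28·(-95))/2332 = -684/583; c = (164·(-95) − 28·(-284))/2332 = -1907/583.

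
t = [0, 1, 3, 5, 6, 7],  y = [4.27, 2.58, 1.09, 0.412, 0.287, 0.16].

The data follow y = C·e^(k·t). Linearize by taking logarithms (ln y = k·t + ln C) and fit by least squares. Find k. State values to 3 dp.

Linearized form: ln y = k·t + ln C. From the 6 transformed points,
AᵀA = [[120.0000, 22.0000]; [22.0000, 6]], rhs = [-23.5450, -1.4820]ᵀ  (here Σt = 22.0000, Σ(t)² = 120.0000, Σln y = -1.4820, Σt·ln y = -23.5450).
Slope k = (n·Σt·ln y − Σt·Σln y)/(n·Σ(t)² − (Σt)²) = (6·-23.5450 − 22.0000·-1.4820)/236.0000 = -0.46045; ln C = (Σln y − k·Σt)/n = 1.44132.

k = -0.460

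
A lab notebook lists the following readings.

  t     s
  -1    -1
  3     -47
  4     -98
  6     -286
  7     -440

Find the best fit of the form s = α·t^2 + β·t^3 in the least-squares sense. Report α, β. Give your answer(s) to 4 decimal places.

α = -2.2326, β = -0.9609

Sums needed: Σt^2·t^2 = 4035, Σt^2·t^3 = 25849, Σt^3·t^3 = 169131.
For Aᵀs: Σt^2·s = -33848, Σt^3·s = -220236.
So AᵀA·[α, β]ᵀ = Aᵀs: [[4035, 25849]; [25849, 169131]]·[α, β]ᵀ = [-33848, -220236]ᵀ.
Determinant 4035·169131 − 25849² = 14272784.
α = ((-33848)·169131 − 25849·(-220236))/14272784 = -7966431/3568196; β = (4035·(-220236) − 25849·(-33848))/14272784 = -3428827/3568196.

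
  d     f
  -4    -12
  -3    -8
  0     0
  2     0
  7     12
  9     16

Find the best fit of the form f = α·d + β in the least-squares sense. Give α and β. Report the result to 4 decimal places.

With design matrix M, MᵀM = [[159, 11]; [11, 6]] and Mᵀf = [300, 8]ᵀ.
det = 159·6 − 11² = 833.
α = (300·6 − 11·8)/833 = 1712/833; β = (159·8 − 11·300)/833 = -2028/833.

α = 2.0552, β = -2.4346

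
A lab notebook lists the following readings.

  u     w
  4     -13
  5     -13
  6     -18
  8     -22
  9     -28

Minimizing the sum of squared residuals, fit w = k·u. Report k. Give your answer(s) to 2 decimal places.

Compute the Gram sums: Σu·u = 222.
And Σu·w = -653.
Normal equations: [[222]]·[k]ᵀ = [-653]ᵀ.
Hence k = -653 / 222 ≈ -2.94144.

k = -2.94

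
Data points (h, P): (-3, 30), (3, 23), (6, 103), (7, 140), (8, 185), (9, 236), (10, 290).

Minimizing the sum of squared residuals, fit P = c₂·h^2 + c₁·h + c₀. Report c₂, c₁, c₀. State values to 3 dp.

Entries of AᵀA: Σh^2·h^2 = 24516, Σh^2·h = 2800, Σh^2 = 348, Σh·h = 348, Σh = 40, Σ1 = 7.
And Σh^2·P = 71001, Σh·P = 8081, ΣP = 1007.
Row-reducing yields c₂ = 1072257/355796, c₁ = -353553/355796, c₀ = -25598/88949.

c₂ = 3.014, c₁ = -0.994, c₀ = -0.288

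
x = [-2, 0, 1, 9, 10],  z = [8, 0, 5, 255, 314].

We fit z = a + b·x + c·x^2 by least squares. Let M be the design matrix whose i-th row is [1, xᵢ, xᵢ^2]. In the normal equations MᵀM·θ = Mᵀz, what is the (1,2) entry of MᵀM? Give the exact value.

Row 1 ↔ basis 1, column 2 ↔ basis x, so (MᵀM)_{1,2} = Σᵢ x = (1)·(-2) + (1)·(0) + (1)·(1) + (1)·(9) + (1)·(10) = 18.

18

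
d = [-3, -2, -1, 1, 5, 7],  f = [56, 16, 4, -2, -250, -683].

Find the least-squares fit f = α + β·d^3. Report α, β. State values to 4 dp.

Entries of AᵀA: Σ1 = 6, Σd^3 = 433, Σd^3·d^3 = 134069.
Right-hand side: Σf = -859, Σd^3·f = -267165.
AᵀA·[α, β]ᵀ = Aᵀf becomes [[6, 433]; [433, 134069]]·[α, β]ᵀ = [-859, -267165]ᵀ.
Δ = 6·134069 − 433² = 616925.
α = ((-859)·134069 − 433·(-267165))/616925 = 517174/616925; β = (6·(-267165) − 433·(-859))/616925 = -1231043/616925.

α = 0.8383, β = -1.9955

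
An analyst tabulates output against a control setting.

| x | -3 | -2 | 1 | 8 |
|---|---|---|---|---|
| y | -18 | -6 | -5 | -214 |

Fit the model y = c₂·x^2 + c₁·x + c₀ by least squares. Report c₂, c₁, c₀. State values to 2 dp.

c₂ = -3.01, c₁ = -2.76, c₀ = 0.70

From the data, Σx^2·x^2 = 4194, Σx^2·x = 478, Σx^2 = 78, Σx·x = 78, Σx = 4, Σ1 = 4.
And Σx^2·y = -13887, Σx·y = -1651, Σy = -243.
So AᵀA·[c₂, c₁, c₀]ᵀ = Aᵀy: [[4194, 478, 78]; [478, 78, 4]; [78, 4, 4]]·[c₂, c₁, c₀]ᵀ = [-13887, -1651, -243]ᵀ.
Solving the 3×3 system (Gaussian elimination) gives c₂ = -113789/37802, c₁ = -52092/18901, c₀ = 13299/18901.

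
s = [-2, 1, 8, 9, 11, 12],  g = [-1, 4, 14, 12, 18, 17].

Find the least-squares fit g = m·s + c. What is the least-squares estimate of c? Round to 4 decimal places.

AᵀA·[m, c]ᵀ = Aᵀg reads: 415·m + 39·c = 628;  39·m + 6·c = 64.
det = 415·6 − 39² = 969.
m = (628·6 − 39·64)/969 = 424/323; c = (415·64 − 39·628)/969 = 2068/969.

c = 2.1342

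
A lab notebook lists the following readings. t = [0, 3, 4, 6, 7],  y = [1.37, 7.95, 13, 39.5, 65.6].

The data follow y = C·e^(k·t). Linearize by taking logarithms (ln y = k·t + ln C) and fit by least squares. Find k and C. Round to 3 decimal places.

k = 0.552, C = 1.423

Let Y = ln y. Fitting Y = k·t + ln C by least squares:
AᵀA = [[110.0000, 20.0000]; [20.0000, 5]], rhs = [67.8221, 12.8128]ᵀ  (here Σt = 20.0000, Σ(t)² = 110.0000, Σln y = 12.8128, Σt·ln y = 67.8221).
Slope k = (n·Σt·ln y − Σt·Σln y)/(n·Σ(t)² − (Σt)²) = (5·67.8221 − 20.0000·12.8128)/150.0000 = 0.55236; ln C = (Σln y − k·Σt)/n = 0.35311, so C = exp(0.35311) = 1.42348.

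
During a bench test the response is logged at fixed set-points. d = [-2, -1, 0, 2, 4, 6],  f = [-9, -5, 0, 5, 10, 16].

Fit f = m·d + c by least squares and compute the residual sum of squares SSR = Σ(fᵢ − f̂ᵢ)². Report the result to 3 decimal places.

SSR = 5.312

Entries of AᵀA: Σd·d = 61, Σd = 9, Σ1 = 6.
And Σd·f = 169, Σf = 17.
AᵀA·[m, c]ᵀ = Aᵀf becomes [[61, 9]; [9, 6]]·[m, c]ᵀ = [169, 17]ᵀ.
Eliminating c: 6·(row 1) − 9·(row 2) gives 285·m = 6·169 − 9·17 = 861, so m = 287/95.
Then c = (17 − 9·(287/95))/6 = -484/285.
Residuals: -359/285, -16/57, 484/285, 187/285, -22/57, -122/285; SSR = 1514/285.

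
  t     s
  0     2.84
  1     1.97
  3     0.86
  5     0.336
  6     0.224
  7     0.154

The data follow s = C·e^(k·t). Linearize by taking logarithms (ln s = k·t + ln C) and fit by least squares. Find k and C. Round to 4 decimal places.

k = -0.4250, C = 2.9364

Taking logs, ln s = k·t + ln C, so regress ln s on t.
AᵀA = [[120.0000, 22.0000]; [22.0000, 6]], rhs = [-27.2999, -2.8865]ᵀ  (here Σt = 22.0000, Σ(t)² = 120.0000, Σln s = -2.8865, Σt·ln s = -27.2999).
Δ = 120.0000·6 − (22.0000)² = 236.0000; k = (-27.2999·6 − 22.0000·-2.8865)/236.0000 = -0.42498, ln C = (120.0000·-2.8865 − 22.0000·-27.2999)/236.0000 = 1.07718, so C = exp(1.07718) = 2.93638.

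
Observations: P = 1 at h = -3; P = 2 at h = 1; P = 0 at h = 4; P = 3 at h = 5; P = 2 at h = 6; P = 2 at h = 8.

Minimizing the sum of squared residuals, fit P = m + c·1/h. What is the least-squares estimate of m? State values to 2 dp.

m = 1.54

Compute the Gram sums: Σ1 = 6, Σ1/h = 169/120, Σ1/h·1/h = 18101/14400.
For XᵀP: ΣP = 10, Σ1/h·P = 57/20.
XᵀX·[m, c]ᵀ = XᵀP becomes [[6, 169/120]; [169/120, 18101/14400]]·[m, c]ᵀ = [10, 57/20]ᵀ.
det = 6·(18101/14400) − (169/120)² = 16009/2880.
m = (10·(18101/14400) − (169/120)·(57/20))/(16009/2880) = 123212/80045; c = (6·(57/20) − (169/120)·10)/(16009/2880) = 8688/16009.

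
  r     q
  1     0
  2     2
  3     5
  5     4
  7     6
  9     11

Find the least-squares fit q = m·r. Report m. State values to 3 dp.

The normal equations are: 169·m = 180.
Hence m = 180 / 169 ≈ 1.06509.

m = 1.065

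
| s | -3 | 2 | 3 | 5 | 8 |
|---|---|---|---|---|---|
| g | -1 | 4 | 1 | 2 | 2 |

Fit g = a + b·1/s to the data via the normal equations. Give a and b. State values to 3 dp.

a = 0.759, b = 5.097

The normal system AᵀA·[a, b]ᵀ = Aᵀg is [[5, 33/40]; [33/40, 7601/14400]]·[a, b]ᵀ = [8, 199/60]ᵀ.
det = 5·(7601/14400) − (33/40)² = 7051/3600.
a = (8·(7601/14400) − (33/40)·(199/60))/(7051/3600) = 973/1282; b = (5·(199/60) − (33/40)·8)/(7051/3600) = 35940/7051.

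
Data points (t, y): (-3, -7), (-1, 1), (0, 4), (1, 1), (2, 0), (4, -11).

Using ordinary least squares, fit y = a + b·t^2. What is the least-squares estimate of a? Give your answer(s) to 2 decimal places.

XᵀX·[a, b]ᵀ = Xᵀy reads: 6·a + 31·b = -12;  31·a + 355·b = -237.
Eliminating b: 355·(row 1) − 31·(row 2) gives 1169·a = 355·(-12) − 31·(-237) = 3087, so a = 441/167.
Then b = ((-237) − 31·(441/167))/355 = -150/167.

a = 2.64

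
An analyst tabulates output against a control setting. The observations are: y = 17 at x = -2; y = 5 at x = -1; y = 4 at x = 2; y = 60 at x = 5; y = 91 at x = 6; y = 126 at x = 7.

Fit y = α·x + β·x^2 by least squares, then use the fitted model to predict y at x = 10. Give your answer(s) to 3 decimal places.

ŷ = 269.862

Entries of MᵀM: Σx·x = 119, Σx·x^2 = 683, Σx^2·x^2 = 4355.
For Mᵀy: Σx·y = 1697, Σx^2·y = 11039.
MᵀM·[α, β]ᵀ = Mᵀy becomes [[119, 683]; [683, 4355]]·[α, β]ᵀ = [1697, 11039]ᵀ.
Eliminating β: 4355·(row 1) − 683·(row 2) gives 51756·α = 4355·1697 − 683·11039 = -149202, so α = -24867/8626.
Then β = (11039 − 683·(-24867/8626))/4355 = 25765/8626.
At x = 10: ŷ = (-24867/8626)·(10) + (25765/8626)·(100) = 1163915/4313.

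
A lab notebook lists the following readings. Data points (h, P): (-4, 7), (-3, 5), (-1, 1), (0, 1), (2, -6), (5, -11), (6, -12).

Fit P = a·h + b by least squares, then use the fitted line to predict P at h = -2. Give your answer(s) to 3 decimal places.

P̂ = 3.206

With design matrix M, MᵀM = [[91, 5]; [5, 7]] and MᵀP = [-183, -15]ᵀ.
Eliminating b: 7·(row 1) − 5·(row 2) gives 612·a = 7·(-183) − 5·(-15) = -1206, so a = -67/34.
Then b = ((-15) − 5·(-67/34))/7 = -25/34.
At h = -2: P̂ = (-67/34)·(-2) + (-25/34)·(1) = 109/34.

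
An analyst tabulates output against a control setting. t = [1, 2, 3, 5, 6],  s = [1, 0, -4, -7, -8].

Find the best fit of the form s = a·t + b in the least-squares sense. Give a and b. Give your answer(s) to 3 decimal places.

a = -1.907, b = 2.884

The normal equations are: 75·a + 17·b = -94;  17·a + 5·b = -18.
det = 75·5 − 17² = 86.
a = ((-94)·5 − 17·(-18))/86 = -82/43; b = (75·(-18) − 17·(-94))/86 = 124/43.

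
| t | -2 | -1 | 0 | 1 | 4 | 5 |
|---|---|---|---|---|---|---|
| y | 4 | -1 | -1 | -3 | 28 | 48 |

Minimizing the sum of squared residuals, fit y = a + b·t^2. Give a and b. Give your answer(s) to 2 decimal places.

MᵀM·[a, b]ᵀ = Mᵀy reads: 6·a + 47·b = 75;  47·a + 899·b = 1660.
Determinant 6·899 − 47² = 3185.
a = (75·899 − 47·1660)/3185 = -163/49; b = (6·1660 − 47·75)/3185 = 99/49.

a = -3.33, b = 2.02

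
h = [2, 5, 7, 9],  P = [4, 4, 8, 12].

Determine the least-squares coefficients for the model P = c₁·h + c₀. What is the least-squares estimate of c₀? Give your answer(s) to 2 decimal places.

c₀ = 0.34

Compute the Gram sums: Σh·h = 159, Σh = 23, Σ1 = 4.
And Σh·P = 192, ΣP = 28.
So MᵀM·[c₁, c₀]ᵀ = MᵀP: [[159, 23]; [23, 4]]·[c₁, c₀]ᵀ = [192, 28]ᵀ.
det = 159·4 − 23² = 107.
c₁ = (192·4 − 23·28)/107 = 124/107; c₀ = (159·28 − 23·192)/107 = 36/107.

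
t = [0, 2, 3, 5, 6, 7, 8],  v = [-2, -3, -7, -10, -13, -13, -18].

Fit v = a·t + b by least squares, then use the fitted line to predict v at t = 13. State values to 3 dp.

The normal equations are: 187·a + 31·b = -390;  31·a + 7·b = -66.
Δ = 187·7 − 31² = 348.
a = ((-390)·7 − 31·(-66))/348 = -57/29; b = (187·(-66) − 31·(-390))/348 = -21/29.
At t = 13: v̂ = (-57/29)·(13) + (-21/29)·(1) = -762/29.

v̂ = -26.276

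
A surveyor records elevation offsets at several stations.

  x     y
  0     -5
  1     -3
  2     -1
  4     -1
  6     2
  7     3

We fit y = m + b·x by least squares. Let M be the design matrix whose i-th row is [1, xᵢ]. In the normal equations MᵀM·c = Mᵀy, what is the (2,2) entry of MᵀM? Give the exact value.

Row 2 ↔ basis x, column 2 ↔ basis x, so (MᵀM)_{2,2} = Σᵢ (x)·(x) = (0)·(0) + (1)·(1) + (2)·(2) + (4)·(4) + (6)·(6) + (7)·(7) = 106.

106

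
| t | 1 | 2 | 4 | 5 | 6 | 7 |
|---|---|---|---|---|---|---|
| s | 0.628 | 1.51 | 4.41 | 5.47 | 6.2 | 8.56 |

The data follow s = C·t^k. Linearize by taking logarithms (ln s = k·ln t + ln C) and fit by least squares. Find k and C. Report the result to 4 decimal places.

Linearized form: ln s = k·ln t + ln C. From the 6 transformed points,
Σln t = 7.4265, Σ(ln t)² = 11.9895, Σln s = 7.1017, Σln t·ln s = 12.5248.
Normal system: [[11.9895, 7.4265]; [7.4265, 6]]·[k, ln C]ᵀ = [12.5248, 7.1017]ᵀ.
Slope k = (n·Σln t·ln s − Σln t·Σln s)/(n·Σ(ln t)² − (Σln t)²) = (6·12.5248 − 7.4265·7.1017)/16.7835 = 1.33512; ln C = (Σln s − k·Σln t)/n = -0.46893, so C = exp(-0.46893) = 0.62567.

k = 1.3351, C = 0.6257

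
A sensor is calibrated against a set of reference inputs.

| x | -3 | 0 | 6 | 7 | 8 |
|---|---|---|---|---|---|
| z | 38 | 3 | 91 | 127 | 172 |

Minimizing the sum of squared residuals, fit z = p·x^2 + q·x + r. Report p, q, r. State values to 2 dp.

Sums needed: Σx^2·x^2 = 7874, Σx^2·x = 1044, Σx^2 = 158, Σx·x = 158, Σx = 18, Σ1 = 5.
And Σx^2·z = 20849, Σx·z = 2697, Σz = 431.
AᵀA·[p, q, r]ᵀ = Aᵀz becomes [[7874, 1044, 158]; [1044, 158, 18]; [158, 18, 5]]·[p, q, r]ᵀ = [20849, 2697, 431]ᵀ.
Inverting the 3×3 Gram matrix, [p, q, r]ᵀ = [107905/35594, -112737/35594, 32129/17797]ᵀ.

p = 3.03, q = -3.17, r = 1.81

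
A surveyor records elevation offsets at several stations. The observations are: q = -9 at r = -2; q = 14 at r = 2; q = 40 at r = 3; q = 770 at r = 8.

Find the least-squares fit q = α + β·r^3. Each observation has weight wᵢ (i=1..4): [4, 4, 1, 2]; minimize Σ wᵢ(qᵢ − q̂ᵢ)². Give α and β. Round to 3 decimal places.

α = 2.191, β = 1.499

The normal system XᵀWX·[α, β]ᵀ = XᵀWq is [[11, 1051]; [1051, 525529]]·[α, β]ᵀ = [1600, 790296]ᵀ.
Eliminating β: 525529·(row 1) − 1051·(row 2) gives 4676218·α = 525529·1600 − 1051·790296 = 10245304, so α = 5122652/2338109.
Then β = (790296 − 1051·(5122652/2338109))/525529 = 3505828/2338109.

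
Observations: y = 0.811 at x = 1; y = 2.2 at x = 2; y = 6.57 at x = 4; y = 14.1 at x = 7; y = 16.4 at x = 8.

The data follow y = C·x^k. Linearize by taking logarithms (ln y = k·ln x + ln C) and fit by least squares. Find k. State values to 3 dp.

k = 1.461

With ln yᵢ as the transformed response and ln xᵢ as the regressor:
Σln x = 6.1048, Σ(ln x)² = 10.5129, Σln y = 7.9049, Σln x·ln y = 14.1222.
Equations: 10.5129·k + 6.1048·ln C = 14.1222;  6.1048·k + 5·ln C = 7.9049.
Δ = 10.5129·5 − (6.1048)² = 15.2960; k = (14.1222·5 − 6.1048·7.9049)/15.2960 = 1.46137, ln C = (10.5129·7.9049 − 6.1048·14.1222)/15.2960 = -0.20328.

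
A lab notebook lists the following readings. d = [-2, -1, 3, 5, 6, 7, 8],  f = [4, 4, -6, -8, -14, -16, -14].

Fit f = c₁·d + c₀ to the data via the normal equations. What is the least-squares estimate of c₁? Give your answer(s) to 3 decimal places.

The normal system AᵀA·[c₁, c₀]ᵀ = Aᵀf is [[188, 26]; [26, 7]]·[c₁, c₀]ᵀ = [-378, -50]ᵀ.
Determinant 188·7 − 26² = 640.
c₁ = ((-378)·7 − 26·(-50))/640 = -673/320; c₀ = (188·(-50) − 26·(-378))/640 = 107/160.

c₁ = -2.103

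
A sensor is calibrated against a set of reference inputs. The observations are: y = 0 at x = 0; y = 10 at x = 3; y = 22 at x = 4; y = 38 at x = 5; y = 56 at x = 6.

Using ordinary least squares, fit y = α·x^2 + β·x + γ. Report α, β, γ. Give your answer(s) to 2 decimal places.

Normal-equation sums: Σx^2·x^2 = 2258, Σx^2·x = 432, Σx^2 = 86, Σx·x = 86, Σx = 18, Σ1 = 5.
For Aᵀy: Σx^2·y = 3408, Σx·y = 644, Σy = 126.
So AᵀA·[α, β, γ]ᵀ = Aᵀy: [[2258, 432, 86]; [432, 86, 18]; [86, 18, 5]]·[α, β, γ]ᵀ = [3408, 644, 126]ᵀ.
Inverting the 3×3 Gram matrix, [α, β, γ]ᵀ = [1250/637, -1496/637, -62/637]ᵀ.

α = 1.96, β = -2.35, γ = -0.10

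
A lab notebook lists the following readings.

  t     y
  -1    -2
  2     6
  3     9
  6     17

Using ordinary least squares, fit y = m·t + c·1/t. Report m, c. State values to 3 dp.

m = 2.905, c = -0.568

MᵀM·[m, c]ᵀ = Mᵀy reads: 50·m + 4·c = 143;  4·m + (25/18)·c = 65/6.
det = 50·(25/18) − 4² = 481/9.
m = (143·(25/18) − 4·(65/6))/(481/9) = 215/74; c = (50·(65/6) − 4·143)/(481/9) = -21/37.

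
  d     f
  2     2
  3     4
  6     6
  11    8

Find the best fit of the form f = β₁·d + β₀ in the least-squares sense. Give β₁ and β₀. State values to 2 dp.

β₁ = 0.61, β₀ = 1.63

The normal system MᵀM·[β₁, β₀]ᵀ = Mᵀf is [[170, 22]; [22, 4]]·[β₁, β₀]ᵀ = [140, 20]ᵀ.
Δ = 170·4 − 22² = 196.
β₁ = (140·4 − 22·20)/196 = 30/49; β₀ = (170·20 − 22·140)/196 = 80/49.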